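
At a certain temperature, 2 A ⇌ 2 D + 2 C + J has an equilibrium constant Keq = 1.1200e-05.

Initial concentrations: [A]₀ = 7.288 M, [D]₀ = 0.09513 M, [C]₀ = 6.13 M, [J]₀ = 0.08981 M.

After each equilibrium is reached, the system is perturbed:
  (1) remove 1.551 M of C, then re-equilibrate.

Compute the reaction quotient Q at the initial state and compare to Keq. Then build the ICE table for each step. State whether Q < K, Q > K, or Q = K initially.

Q₀ = 5.7499e-04; Q > K (proceeds reverse)

Q₀ = 5.7499e-04 vs Keq = 1.1200e-05 ⇒ Q>K, reverse
Step 1:
                   A          D          C          J
  I            7.288    0.09513       6.13    0.08981
  C          0.07714   -0.07714   -0.07714   -0.03857
  E            7.365    0.01799      6.053    0.05124
  solve Keq expr → x = -0.03857; check Q = 1.1200e-05
Then remove 1.551 M of C.
Step 2:
                   A          D          C          J
  I            7.365    0.01799      4.502    0.05124
  C        -0.005525   0.005525   0.005525   0.002762
  E             7.36    0.02351      4.507      0.054
  solve Keq expr → x = 0.002762; check Q = 1.1200e-05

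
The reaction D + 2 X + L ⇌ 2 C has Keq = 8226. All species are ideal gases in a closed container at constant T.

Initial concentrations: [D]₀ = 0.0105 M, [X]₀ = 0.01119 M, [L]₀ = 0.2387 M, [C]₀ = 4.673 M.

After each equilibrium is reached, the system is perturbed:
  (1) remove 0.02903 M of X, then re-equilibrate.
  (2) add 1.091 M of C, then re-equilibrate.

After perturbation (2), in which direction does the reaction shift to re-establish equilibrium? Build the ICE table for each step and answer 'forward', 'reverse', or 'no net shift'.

Direction: reverse

Q₀ = 6.9581e+07 vs Keq = 8226 ⇒ Q>K, reverse
Step 1:
                    D           X           L           C
  Initial      0.0105     0.01119      0.2387       4.673
  Change       0.1124      0.2249      0.1124     -0.2249
  Equil        0.1229      0.2361      0.3511       4.448
  solve Keq expr → x = -0.1124; check Q = 8226
Then remove 0.02903 M of X.
Step 2:
                    D           X           L           C
  Initial      0.1229       0.207      0.3511       4.448
  Change     0.008712     0.01742    0.008712    -0.01742
  Equil        0.1316      0.2244      0.3598       4.431
  solve Keq expr → x = -0.008712; check Q = 8226
Then add 1.091 M of C.
Step 3:
                    D           X           L           C
  Initial      0.1316      0.2244      0.3598       5.522
  Change      0.01615      0.0323     0.01615     -0.0323
  Equil        0.1478      0.2567       0.376       5.489
  solve Keq expr → x = -0.01615; check Q = 8226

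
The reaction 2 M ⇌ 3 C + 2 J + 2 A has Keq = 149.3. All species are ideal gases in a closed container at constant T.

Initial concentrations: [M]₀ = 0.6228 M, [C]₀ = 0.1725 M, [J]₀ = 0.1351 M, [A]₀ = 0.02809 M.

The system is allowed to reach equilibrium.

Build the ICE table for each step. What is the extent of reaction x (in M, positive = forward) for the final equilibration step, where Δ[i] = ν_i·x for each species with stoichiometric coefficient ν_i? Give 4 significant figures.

x = 0.2921 M

Q₀ = 1.9058e-07 vs Keq = 149.3 ⇒ Q<K, forward
Step 1:
                    M           C           J           A
  Initial      0.6228      0.1725      0.1351     0.02809
  Change      -0.5841      0.8762      0.5841      0.5841
  Equil        0.0387       1.049      0.7192      0.6122
  solve Keq expr → x = 0.2921; check Q = 149.3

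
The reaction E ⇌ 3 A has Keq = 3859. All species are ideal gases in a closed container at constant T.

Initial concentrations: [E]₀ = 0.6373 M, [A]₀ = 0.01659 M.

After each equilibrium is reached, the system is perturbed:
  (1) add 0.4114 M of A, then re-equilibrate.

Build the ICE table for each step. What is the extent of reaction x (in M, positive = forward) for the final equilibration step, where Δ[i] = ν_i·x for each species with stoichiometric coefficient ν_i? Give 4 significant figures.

x = -0.001435 M

Q₀ = 7.1647e-06 vs Keq = 3859 ⇒ Q<K, forward
Step 1:
                    E           A
  I            0.6373     0.01659
  C           -0.6355       1.906
  E          0.001843       1.923
  solve Keq expr → x = 0.6355; check Q = 3859
Then add 0.4114 M of A.
Step 2:
                    E           A
  I          0.001843       2.334
  C          0.001435   -0.004306
  E          0.003278        2.33
  solve Keq expr → x = -0.001435; check Q = 3859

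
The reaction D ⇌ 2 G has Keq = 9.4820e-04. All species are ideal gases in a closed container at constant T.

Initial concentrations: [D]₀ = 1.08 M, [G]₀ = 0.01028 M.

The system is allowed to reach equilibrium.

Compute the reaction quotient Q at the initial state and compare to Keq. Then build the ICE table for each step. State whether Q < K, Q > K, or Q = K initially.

Q₀ = 9.7850e-05 vs Keq = 9.4820e-04 ⇒ Q<K, forward
Step 1:
                    D           G
  init           1.08     0.01028
  Δ          -0.01078     0.02156
  eq            1.069     0.03184
  solve Keq expr → x = 0.01078; check Q = 9.4820e-04

Q₀ = 9.7850e-05; Q < K (proceeds forward)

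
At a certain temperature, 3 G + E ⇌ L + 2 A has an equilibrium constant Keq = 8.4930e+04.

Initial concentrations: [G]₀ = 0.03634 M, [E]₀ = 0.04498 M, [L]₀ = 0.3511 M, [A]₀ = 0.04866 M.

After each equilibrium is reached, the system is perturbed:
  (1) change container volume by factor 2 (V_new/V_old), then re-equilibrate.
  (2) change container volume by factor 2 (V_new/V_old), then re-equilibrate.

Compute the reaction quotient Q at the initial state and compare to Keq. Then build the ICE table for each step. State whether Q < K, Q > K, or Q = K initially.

Q₀ = 385.1; Q < K (proceeds forward)

Q₀ = 385.1 vs Keq = 8.4930e+04 ⇒ Q<K, forward
Step 1:
                  G         E         L         A
  Initial   0.03634   0.04498    0.3511   0.04866
  Change   -0.02818 -0.009394  0.009394   0.01879
  Equil    0.008157   0.03559    0.3605   0.06745
  solve Keq expr → x = 0.009394; check Q = 8.4930e+04
Then change container volume by factor 2 (V_new/V_old).
Step 2:
                  G         E         L         A
  Initial  0.004078   0.01779    0.1802   0.03372
  Change  9.6161e-04 3.2054e-04 -3.2054e-04 -6.4107e-04
  Equil     0.00504   0.01811    0.1799   0.03308
  solve Keq expr → x = -3.2054e-04; check Q = 8.4930e+04
Then change container volume by factor 2 (V_new/V_old).
Step 3:
                  G         E         L         A
  Initial   0.00252  0.009057   0.08996   0.01654
  Change  5.8103e-04 1.9368e-04 -1.9368e-04 -3.8735e-04
  Equil    0.003101   0.00925   0.08977   0.01615
  solve Keq expr → x = -1.9368e-04; check Q = 8.4930e+04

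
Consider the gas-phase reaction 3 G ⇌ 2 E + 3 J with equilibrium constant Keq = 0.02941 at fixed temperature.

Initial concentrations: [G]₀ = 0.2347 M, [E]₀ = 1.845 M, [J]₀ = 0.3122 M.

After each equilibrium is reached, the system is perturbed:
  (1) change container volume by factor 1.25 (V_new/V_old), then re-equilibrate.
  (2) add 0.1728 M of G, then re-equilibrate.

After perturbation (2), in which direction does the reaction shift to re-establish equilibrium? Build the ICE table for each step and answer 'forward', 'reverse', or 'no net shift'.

Q₀ = 8.012 vs Keq = 0.02941 ⇒ Q>K, reverse
Step 1:
                   G          E          J
  I           0.2347      1.845     0.3122
  C           0.2148    -0.1432    -0.2148
  E           0.4495      1.702    0.09735
  solve Keq expr → x = -0.07162; check Q = 0.02941
Then change container volume by factor 1.25 (V_new/V_old).
Step 2:
                   G          E          J
  I           0.3596      1.361    0.07788
  C         -0.00976   0.006507    0.00976
  E           0.3499      1.368    0.08764
  solve Keq expr → x = 0.003253; check Q = 0.02941
Then add 0.1728 M of G.
Step 3:
                   G          E          J
  I           0.5227      1.368    0.08764
  C         -0.03356    0.02237    0.03356
  E           0.4891       1.39     0.1212
  solve Keq expr → x = 0.01119; check Q = 0.02941

Direction: forward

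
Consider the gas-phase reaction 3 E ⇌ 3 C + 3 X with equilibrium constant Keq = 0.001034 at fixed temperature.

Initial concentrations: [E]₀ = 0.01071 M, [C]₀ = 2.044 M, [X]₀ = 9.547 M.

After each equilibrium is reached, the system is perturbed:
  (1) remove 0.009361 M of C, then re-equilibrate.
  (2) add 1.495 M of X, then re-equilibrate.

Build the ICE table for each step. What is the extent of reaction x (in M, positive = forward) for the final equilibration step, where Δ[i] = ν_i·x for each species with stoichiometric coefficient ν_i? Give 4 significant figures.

x = -0.001473 M

Q₀ = 6.0489e+09 vs Keq = 0.001034 ⇒ Q>K, reverse
Step 1:
                    E           C           X
  Initial     0.01071       2.044       9.547
  Change        2.017      -2.017      -2.017
  Equil         2.027     0.02723        7.53
  solve Keq expr → x = -0.6723; check Q = 0.001034
Then remove 0.009361 M of C.
Step 2:
                    E           C           X
  Initial       2.027     0.01787        7.53
  Change    -0.009204    0.009204    0.009204
  Equil         2.018     0.02707       7.539
  solve Keq expr → x = 0.003068; check Q = 0.001034
Then add 1.495 M of X.
Step 3:
                    E           C           X
  Initial       2.018     0.02707       9.034
  Change     0.004419   -0.004419   -0.004419
  Equil         2.023     0.02265        9.03
  solve Keq expr → x = -0.001473; check Q = 0.001034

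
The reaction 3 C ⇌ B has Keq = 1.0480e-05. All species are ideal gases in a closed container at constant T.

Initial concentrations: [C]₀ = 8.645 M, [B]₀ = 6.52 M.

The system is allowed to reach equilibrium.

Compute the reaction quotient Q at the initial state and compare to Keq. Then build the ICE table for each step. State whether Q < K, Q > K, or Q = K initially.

Q₀ = 0.01009; Q > K (proceeds reverse)

Q₀ = 0.01009 vs Keq = 1.0480e-05 ⇒ Q>K, reverse
Step 1:
                   C          B
  init         8.645       6.52
  Δ             18.9     -6.301
  eq           27.55     0.2191
  solve Keq expr → x = -6.301; check Q = 1.0480e-05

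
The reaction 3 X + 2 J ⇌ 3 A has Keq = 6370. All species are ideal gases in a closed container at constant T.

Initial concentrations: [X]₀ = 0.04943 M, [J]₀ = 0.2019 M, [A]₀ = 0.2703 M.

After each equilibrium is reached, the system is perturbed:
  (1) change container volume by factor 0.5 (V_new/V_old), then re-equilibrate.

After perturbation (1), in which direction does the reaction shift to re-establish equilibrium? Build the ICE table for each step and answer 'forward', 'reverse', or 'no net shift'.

Direction: forward

Q₀ = 4011 vs Keq = 6370 ⇒ Q<K, forward
Step 1:
                    X           J           A
  Initial     0.04943      0.2019      0.2703
  Change    -0.005634   -0.003756    0.005634
  Equil        0.0438      0.1981      0.2759
  solve Keq expr → x = 0.001878; check Q = 6370
Then change container volume by factor 0.5 (V_new/V_old).
Step 2:
                    X           J           A
  Initial     0.08759      0.3963      0.5519
  Change     -0.02776    -0.01851     0.02776
  Equil       0.05983      0.3778      0.5796
  solve Keq expr → x = 0.009253; check Q = 6370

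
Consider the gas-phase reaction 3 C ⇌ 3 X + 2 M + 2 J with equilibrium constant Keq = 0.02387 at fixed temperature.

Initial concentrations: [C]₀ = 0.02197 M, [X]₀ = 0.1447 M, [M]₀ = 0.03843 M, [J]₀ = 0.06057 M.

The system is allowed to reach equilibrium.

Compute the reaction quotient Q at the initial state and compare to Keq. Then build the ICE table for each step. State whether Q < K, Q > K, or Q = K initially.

Q₀ = 0.001548; Q < K (proceeds forward)

Q₀ = 0.001548 vs Keq = 0.02387 ⇒ Q<K, forward
Step 1:
                    C           X           M           J
  I           0.02197      0.1447     0.03843     0.06057
  C          -0.01057     0.01057    0.007045    0.007045
  E            0.0114      0.1553     0.04547     0.06761
  solve Keq expr → x = 0.003522; check Q = 0.02387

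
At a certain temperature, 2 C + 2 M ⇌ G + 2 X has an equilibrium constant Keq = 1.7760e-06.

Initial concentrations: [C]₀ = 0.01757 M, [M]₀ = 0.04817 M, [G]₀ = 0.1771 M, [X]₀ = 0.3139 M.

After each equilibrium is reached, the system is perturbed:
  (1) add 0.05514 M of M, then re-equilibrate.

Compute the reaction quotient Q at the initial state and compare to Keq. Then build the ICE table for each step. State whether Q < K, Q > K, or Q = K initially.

Q₀ = 2.4362e+04 vs Keq = 1.7760e-06 ⇒ Q>K, reverse
Step 1:
                   C          M          G          X
  init       0.01757    0.04817     0.1771     0.3139
  Δ           0.3128     0.3128    -0.1564    -0.3128
  eq          0.3304      0.361     0.0207   0.001105
  solve Keq expr → x = -0.1564; check Q = 1.7760e-06
Then add 0.05514 M of M.
Step 2:
                   C          M          G          X
  init        0.3304     0.4161     0.0207   0.001105
  Δ       -1.6505e-04 -1.6505e-04 8.2527e-05 1.6505e-04
  eq          0.3302     0.4159    0.02078    0.00127
  solve Keq expr → x = 8.2527e-05; check Q = 1.7760e-06

Q₀ = 2.4362e+04; Q > K (proceeds reverse)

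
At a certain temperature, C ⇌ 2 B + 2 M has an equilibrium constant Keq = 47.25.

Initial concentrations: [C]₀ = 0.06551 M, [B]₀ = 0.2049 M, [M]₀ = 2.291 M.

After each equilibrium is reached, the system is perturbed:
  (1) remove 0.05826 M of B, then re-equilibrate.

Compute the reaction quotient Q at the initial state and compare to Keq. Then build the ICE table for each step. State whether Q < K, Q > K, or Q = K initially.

Q₀ = 3.364; Q < K (proceeds forward)

Q₀ = 3.364 vs Keq = 47.25 ⇒ Q<K, forward
Step 1:
                    C           B           M
  I           0.06551      0.2049       2.291
  C          -0.05365      0.1073      0.1073
  E           0.01186      0.3122       2.398
  solve Keq expr → x = 0.05365; check Q = 47.25
Then remove 0.05826 M of B.
Step 2:
                    C           B           M
  I           0.01186      0.2539       2.398
  C         -0.003524    0.007049    0.007049
  E           0.00834       0.261       2.405
  solve Keq expr → x = 0.003524; check Q = 47.25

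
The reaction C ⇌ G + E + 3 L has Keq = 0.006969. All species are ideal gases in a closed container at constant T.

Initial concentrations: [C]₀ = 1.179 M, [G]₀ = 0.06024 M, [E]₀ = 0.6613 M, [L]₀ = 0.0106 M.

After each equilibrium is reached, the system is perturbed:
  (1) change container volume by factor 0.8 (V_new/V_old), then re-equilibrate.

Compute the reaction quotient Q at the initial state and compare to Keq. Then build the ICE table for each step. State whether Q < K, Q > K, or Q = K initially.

Q₀ = 4.0243e-08 vs Keq = 0.006969 ⇒ Q<K, forward
Step 1:
                  C         G         E         L
  Initial     1.179   0.06024    0.6613    0.0106
  Change    -0.1209    0.1209    0.1209    0.3627
  Equil       1.058    0.1812    0.7822    0.3733
  solve Keq expr → x = 0.1209; check Q = 0.006969
Then change container volume by factor 0.8 (V_new/V_old).
Step 2:
                  C         G         E         L
  Initial     1.323    0.2264    0.9778    0.4667
  Change    0.03175  -0.03175  -0.03175  -0.09524
  Equil       1.354    0.1947     0.946    0.3714
  solve Keq expr → x = -0.03175; check Q = 0.006969

Q₀ = 4.0243e-08; Q < K (proceeds forward)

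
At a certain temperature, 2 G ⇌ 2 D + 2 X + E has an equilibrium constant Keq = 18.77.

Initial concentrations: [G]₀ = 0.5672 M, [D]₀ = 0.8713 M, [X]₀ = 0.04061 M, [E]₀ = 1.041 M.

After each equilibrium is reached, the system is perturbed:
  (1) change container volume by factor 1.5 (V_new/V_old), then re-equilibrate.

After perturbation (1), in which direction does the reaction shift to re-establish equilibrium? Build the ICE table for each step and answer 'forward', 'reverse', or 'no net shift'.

Q₀ = 0.004051 vs Keq = 18.77 ⇒ Q<K, forward
Step 1:
                    G           D           X           E
  I            0.5672      0.8713     0.04061       1.041
  C           -0.4157      0.4157      0.4157      0.2079
  E            0.1515       1.287      0.4563       1.249
  solve Keq expr → x = 0.2079; check Q = 18.77
Then change container volume by factor 1.5 (V_new/V_old).
Step 2:
                    G           D           X           E
  I             0.101       0.858      0.3042      0.8326
  C          -0.03619     0.03619     0.03619      0.0181
  E            0.0648      0.8942      0.3404      0.8507
  solve Keq expr → x = 0.0181; check Q = 18.77

Direction: forward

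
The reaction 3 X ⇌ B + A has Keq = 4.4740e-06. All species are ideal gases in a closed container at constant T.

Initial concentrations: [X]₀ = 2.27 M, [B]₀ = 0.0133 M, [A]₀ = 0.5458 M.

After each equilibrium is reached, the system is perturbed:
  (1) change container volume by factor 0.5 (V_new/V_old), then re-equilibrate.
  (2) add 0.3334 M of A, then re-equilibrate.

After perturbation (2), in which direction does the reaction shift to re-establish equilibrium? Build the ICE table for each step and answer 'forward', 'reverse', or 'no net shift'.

Direction: reverse

Q₀ = 6.2059e-04 vs Keq = 4.4740e-06 ⇒ Q>K, reverse
Step 1:
                   X          B          A
  I             2.27     0.0133     0.5458
  C          0.03959    -0.0132    -0.0132
  E             2.31 1.0349e-04     0.5326
  solve Keq expr → x = -0.0132; check Q = 4.4740e-06
Then change container volume by factor 0.5 (V_new/V_old).
Step 2:
                   X          B          A
  I            4.619 2.0698e-04      1.065
  C       -6.2020e-04 2.0673e-04 2.0673e-04
  E            4.619 4.1371e-04      1.065
  solve Keq expr → x = 2.0673e-04; check Q = 4.4740e-06
Then add 0.3334 M of A.
Step 3:
                   X          B          A
  I            4.619 4.1371e-04      1.399
  C       2.9557e-04 -9.8523e-05 -9.8523e-05
  E            4.619 3.1519e-04      1.399
  solve Keq expr → x = -9.8523e-05; check Q = 4.4740e-06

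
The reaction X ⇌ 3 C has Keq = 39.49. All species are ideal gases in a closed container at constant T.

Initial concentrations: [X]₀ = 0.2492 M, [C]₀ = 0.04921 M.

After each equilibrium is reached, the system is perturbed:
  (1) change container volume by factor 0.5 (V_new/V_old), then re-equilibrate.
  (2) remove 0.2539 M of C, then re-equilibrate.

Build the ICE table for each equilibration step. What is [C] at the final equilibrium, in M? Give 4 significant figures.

[C]_eq = 1.206 M

Q₀ = 4.7820e-04 vs Keq = 39.49 ⇒ Q<K, forward
Step 1:
                  X         C
  Initial    0.2492   0.04921
  Change    -0.2379    0.7138
  Equil     0.01125    0.7631
  solve Keq expr → x = 0.2379; check Q = 39.49
Then change container volume by factor 0.5 (V_new/V_old).
Step 2:
                  X         C
  Initial    0.0225     1.526
  Change    0.04546   -0.1364
  Equil     0.06797      1.39
  solve Keq expr → x = -0.04546; check Q = 39.49
Then remove 0.2539 M of C.
Step 3:
                  X         C
  Initial   0.06797     1.136
  Change   -0.02351   0.07053
  Equil     0.04446     1.206
  solve Keq expr → x = 0.02351; check Q = 39.49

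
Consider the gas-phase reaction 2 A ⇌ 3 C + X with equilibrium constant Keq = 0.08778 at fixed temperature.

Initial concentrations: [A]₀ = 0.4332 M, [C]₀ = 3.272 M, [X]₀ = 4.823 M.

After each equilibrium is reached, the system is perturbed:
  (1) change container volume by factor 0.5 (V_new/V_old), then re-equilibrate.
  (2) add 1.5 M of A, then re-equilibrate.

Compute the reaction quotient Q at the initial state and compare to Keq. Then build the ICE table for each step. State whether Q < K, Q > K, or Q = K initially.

Q₀ = 900.3 vs Keq = 0.08778 ⇒ Q>K, reverse
Step 1:
                    A           C           X
  Initial      0.4332       3.272       4.823
  Change        1.854      -2.782     -0.9272
  Equil         2.288      0.4904       3.896
  solve Keq expr → x = -0.9272; check Q = 0.08778
Then change container volume by factor 0.5 (V_new/V_old).
Step 2:
                    A           C           X
  Initial       4.575      0.9807       7.792
  Change       0.2264     -0.3396     -0.1132
  Equil         4.802      0.6412       7.678
  solve Keq expr → x = -0.1132; check Q = 0.08778
Then add 1.5 M of A.
Step 3:
                    A           C           X
  Initial       6.302      0.6412       7.678
  Change     -0.07972      0.1196     0.03986
  Equil         6.222      0.7607       7.718
  solve Keq expr → x = 0.03986; check Q = 0.08778

Q₀ = 900.3; Q > K (proceeds reverse)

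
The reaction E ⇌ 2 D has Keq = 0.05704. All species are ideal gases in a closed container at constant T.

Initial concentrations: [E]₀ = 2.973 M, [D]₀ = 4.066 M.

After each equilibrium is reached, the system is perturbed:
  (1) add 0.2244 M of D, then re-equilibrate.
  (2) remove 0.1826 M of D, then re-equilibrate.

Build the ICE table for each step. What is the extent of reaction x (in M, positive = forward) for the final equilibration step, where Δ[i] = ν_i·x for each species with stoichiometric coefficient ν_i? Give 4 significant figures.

x = 0.08888 M

Q₀ = 5.561 vs Keq = 0.05704 ⇒ Q>K, reverse
Step 1:
                    E           D
  Initial       2.973       4.066
  Change        1.773      -3.546
  Equil         4.746      0.5203
  solve Keq expr → x = -1.773; check Q = 0.05704
Then add 0.2244 M of D.
Step 2:
                    E           D
  Initial       4.746      0.7447
  Change       0.1092     -0.2184
  Equil         4.855      0.5262
  solve Keq expr → x = -0.1092; check Q = 0.05704
Then remove 0.1826 M of D.
Step 3:
                    E           D
  Initial       4.855      0.3436
  Change     -0.08888      0.1778
  Equil         4.766      0.5214
  solve Keq expr → x = 0.08888; check Q = 0.05704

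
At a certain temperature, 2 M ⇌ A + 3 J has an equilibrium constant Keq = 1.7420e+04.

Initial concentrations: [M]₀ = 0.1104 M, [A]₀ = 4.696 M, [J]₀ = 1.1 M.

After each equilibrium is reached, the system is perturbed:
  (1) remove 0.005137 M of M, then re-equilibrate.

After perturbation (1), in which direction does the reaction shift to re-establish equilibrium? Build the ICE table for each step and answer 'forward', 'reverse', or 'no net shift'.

Direction: reverse

Q₀ = 512.8 vs Keq = 1.7420e+04 ⇒ Q<K, forward
Step 1:
                   M          A          J
  init        0.1104      4.696        1.1
  Δ         -0.08785    0.04392     0.1318
  eq         0.02255       4.74      1.232
  solve Keq expr → x = 0.04392; check Q = 1.7420e+04
Then remove 0.005137 M of M.
Step 2:
                   M          A          J
  init       0.01741       4.74      1.232
  Δ         0.004928  -0.002464  -0.007393
  eq         0.02234      4.737      1.224
  solve Keq expr → x = -0.002464; check Q = 1.7420e+04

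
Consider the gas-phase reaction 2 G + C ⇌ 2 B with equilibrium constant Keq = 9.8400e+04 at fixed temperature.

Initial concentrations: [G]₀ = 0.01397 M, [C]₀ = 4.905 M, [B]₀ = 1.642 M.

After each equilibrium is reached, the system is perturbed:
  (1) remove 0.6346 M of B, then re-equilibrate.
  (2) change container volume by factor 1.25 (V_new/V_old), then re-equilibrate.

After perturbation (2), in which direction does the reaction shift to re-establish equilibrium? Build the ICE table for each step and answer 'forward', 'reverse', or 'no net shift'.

Q₀ = 2817 vs Keq = 9.8400e+04 ⇒ Q<K, forward
Step 1:
                   G          C          B
  init       0.01397      4.905      1.642
  Δ         -0.01159  -0.005794    0.01159
  eq        0.002382      4.899      1.654
  solve Keq expr → x = 0.005794; check Q = 9.8400e+04
Then remove 0.6346 M of B.
Step 2:
                   G          C          B
  init      0.002382      4.899      1.019
  Δ       -9.1260e-04 -4.5630e-04 9.1260e-04
  eq        0.001469      4.899       1.02
  solve Keq expr → x = 4.5630e-04; check Q = 9.8400e+04
Then change container volume by factor 1.25 (V_new/V_old).
Step 3:
                   G          C          B
  init      0.001175      3.919     0.8159
  Δ       1.3848e-04 6.9239e-05 -1.3848e-04
  eq        0.001314      3.919     0.8158
  solve Keq expr → x = -6.9239e-05; check Q = 9.8400e+04

Direction: reverse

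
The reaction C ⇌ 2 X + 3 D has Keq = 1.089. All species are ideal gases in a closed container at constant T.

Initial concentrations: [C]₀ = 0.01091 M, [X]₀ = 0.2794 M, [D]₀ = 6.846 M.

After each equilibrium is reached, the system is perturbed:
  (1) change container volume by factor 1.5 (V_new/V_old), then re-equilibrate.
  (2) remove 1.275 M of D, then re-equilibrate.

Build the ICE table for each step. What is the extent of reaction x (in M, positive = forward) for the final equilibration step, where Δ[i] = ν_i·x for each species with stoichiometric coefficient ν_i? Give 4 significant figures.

Q₀ = 2296 vs Keq = 1.089 ⇒ Q>K, reverse
Step 1:
                  C         X         D
  init      0.01091    0.2794     6.846
  Δ          0.1279   -0.2557   -0.3836
  eq         0.1388   0.02366     6.462
  solve Keq expr → x = -0.1279; check Q = 1.089
Then change container volume by factor 1.5 (V_new/V_old).
Step 2:
                  C         X         D
  init      0.09252   0.01578     4.308
  Δ       -0.008836   0.01767   0.02651
  eq        0.08368   0.03345     4.335
  solve Keq expr → x = 0.008836; check Q = 1.089
Then remove 1.275 M of D.
Step 3:
                  C         X         D
  init      0.08368   0.03345      3.06
  Δ       -0.009468   0.01894    0.0284
  eq        0.07421   0.05238     3.088
  solve Keq expr → x = 0.009468; check Q = 1.089

x = 0.009468 M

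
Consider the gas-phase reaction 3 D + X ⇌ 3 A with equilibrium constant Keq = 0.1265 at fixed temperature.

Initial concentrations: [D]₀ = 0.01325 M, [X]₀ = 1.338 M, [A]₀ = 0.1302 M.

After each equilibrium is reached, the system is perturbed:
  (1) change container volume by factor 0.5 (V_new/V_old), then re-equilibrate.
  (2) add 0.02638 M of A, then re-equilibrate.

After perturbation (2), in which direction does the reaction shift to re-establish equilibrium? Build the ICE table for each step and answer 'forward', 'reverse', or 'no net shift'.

Direction: reverse

Q₀ = 709.1 vs Keq = 0.1265 ⇒ Q>K, reverse
Step 1:
                  D         X         A
  I         0.01325     1.338    0.1302
  C          0.0789    0.0263   -0.0789
  E         0.09215     1.364    0.0513
  solve Keq expr → x = -0.0263; check Q = 0.1265
Then change container volume by factor 0.5 (V_new/V_old).
Step 2:
                  D         X         A
  I          0.1843     2.729    0.1026
  C        -0.01563  -0.00521   0.01563
  E          0.1687     2.723    0.1182
  solve Keq expr → x = 0.00521; check Q = 0.1265
Then add 0.02638 M of A.
Step 3:
                  D         X         A
  I          0.1687     2.723    0.1446
  C         0.01546  0.005153  -0.01546
  E          0.1841     2.729    0.1292
  solve Keq expr → x = -0.005153; check Q = 0.1265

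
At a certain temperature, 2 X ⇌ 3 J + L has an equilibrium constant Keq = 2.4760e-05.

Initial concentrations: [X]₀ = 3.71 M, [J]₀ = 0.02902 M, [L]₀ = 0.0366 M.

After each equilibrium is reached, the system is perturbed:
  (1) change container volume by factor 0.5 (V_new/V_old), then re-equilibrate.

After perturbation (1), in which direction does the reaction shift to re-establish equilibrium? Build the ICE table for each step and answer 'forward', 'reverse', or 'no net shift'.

Direction: reverse

Q₀ = 6.4987e-08 vs Keq = 2.4760e-05 ⇒ Q<K, forward
Step 1:
                   X          J          L
  I             3.71    0.02902     0.0366
  C         -0.08699     0.1305    0.04349
  E            3.623     0.1595    0.08009
  solve Keq expr → x = 0.04349; check Q = 2.4760e-05
Then change container volume by factor 0.5 (V_new/V_old).
Step 2:
                   X          J          L
  I            7.246      0.319     0.1602
  C          0.06692    -0.1004   -0.03346
  E            7.313     0.2186     0.1267
  solve Keq expr → x = -0.03346; check Q = 2.4760e-05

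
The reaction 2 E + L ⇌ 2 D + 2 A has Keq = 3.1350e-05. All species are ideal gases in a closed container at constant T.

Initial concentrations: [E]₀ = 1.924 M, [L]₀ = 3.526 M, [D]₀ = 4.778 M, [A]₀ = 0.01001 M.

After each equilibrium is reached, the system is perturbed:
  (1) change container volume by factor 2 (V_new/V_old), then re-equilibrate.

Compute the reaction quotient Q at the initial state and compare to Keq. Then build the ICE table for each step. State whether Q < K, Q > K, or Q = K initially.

Q₀ = 1.7525e-04 vs Keq = 3.1350e-05 ⇒ Q>K, reverse
Step 1:
                    E           L           D           A
  Initial       1.924       3.526       4.778     0.01001
  Change     0.005757    0.002878   -0.005757   -0.005757
  Equil          1.93       3.529       4.772    0.004253
  solve Keq expr → x = -0.002878; check Q = 3.1350e-05
Then change container volume by factor 2 (V_new/V_old).
Step 2:
                    E           L           D           A
  Initial      0.9649       1.764       2.386    0.002127
  Change  -8.7666e-04 -4.3833e-04  8.7666e-04  8.7666e-04
  Equil         0.964       1.764       2.387    0.003003
  solve Keq expr → x = 4.3833e-04; check Q = 3.1350e-05

Q₀ = 1.7525e-04; Q > K (proceeds reverse)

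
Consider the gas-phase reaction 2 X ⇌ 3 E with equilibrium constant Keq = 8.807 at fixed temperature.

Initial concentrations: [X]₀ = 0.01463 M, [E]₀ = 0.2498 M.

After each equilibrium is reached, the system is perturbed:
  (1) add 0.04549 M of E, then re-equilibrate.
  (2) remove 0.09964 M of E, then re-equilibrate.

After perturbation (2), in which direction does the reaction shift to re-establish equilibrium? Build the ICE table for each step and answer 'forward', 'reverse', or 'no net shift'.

Direction: forward

Q₀ = 72.83 vs Keq = 8.807 ⇒ Q>K, reverse
Step 1:
                    X           E
  init        0.01463      0.2498
  Δ           0.02007     -0.0301
  eq           0.0347      0.2197
  solve Keq expr → x = -0.01003; check Q = 8.807
Then add 0.04549 M of E.
Step 2:
                    X           E
  init         0.0347      0.2652
  Δ          0.008166    -0.01225
  eq          0.04287      0.2529
  solve Keq expr → x = -0.004083; check Q = 8.807
Then remove 0.09964 M of E.
Step 3:
                    X           E
  init        0.04287      0.1533
  Δ          -0.01729     0.02594
  eq          0.02557      0.1792
  solve Keq expr → x = 0.008647; check Q = 8.807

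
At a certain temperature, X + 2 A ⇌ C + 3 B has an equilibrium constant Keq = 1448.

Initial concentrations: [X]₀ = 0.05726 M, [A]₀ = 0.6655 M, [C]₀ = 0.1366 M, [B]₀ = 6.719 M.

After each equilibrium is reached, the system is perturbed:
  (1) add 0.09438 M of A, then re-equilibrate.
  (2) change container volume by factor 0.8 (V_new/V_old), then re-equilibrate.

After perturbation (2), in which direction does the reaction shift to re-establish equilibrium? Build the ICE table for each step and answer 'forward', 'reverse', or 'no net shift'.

Direction: reverse

Q₀ = 1634 vs Keq = 1448 ⇒ Q>K, reverse
Step 1:
                    X           A           C           B
  init        0.05726      0.6655      0.1366       6.719
  Δ          0.003816    0.007632   -0.003816    -0.01145
  eq          0.06108      0.6731      0.1328       6.708
  solve Keq expr → x = -0.003816; check Q = 1448
Then add 0.09438 M of A.
Step 2:
                    X           A           C           B
  init        0.06108      0.7675      0.1328       6.708
  Δ         -0.008327    -0.01665    0.008327     0.02498
  eq          0.05275      0.7509      0.1411       6.733
  solve Keq expr → x = 0.008327; check Q = 1448
Then change container volume by factor 0.8 (V_new/V_old).
Step 3:
                    X           A           C           B
  init        0.06594      0.9386      0.1764       8.416
  Δ          0.008804     0.01761   -0.008804    -0.02641
  eq          0.07474      0.9562      0.1676       8.389
  solve Keq expr → x = -0.008804; check Q = 1448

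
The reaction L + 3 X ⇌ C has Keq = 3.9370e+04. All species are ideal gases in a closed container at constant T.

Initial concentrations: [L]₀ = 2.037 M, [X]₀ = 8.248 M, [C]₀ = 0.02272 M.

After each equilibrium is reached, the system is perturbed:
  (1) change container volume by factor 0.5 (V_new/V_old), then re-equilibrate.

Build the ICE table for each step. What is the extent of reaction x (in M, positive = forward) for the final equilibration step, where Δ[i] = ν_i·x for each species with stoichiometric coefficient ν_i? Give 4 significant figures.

Q₀ = 1.9878e-05 vs Keq = 3.9370e+04 ⇒ Q<K, forward
Step 1:
                  L         X         C
  I           2.037     8.248   0.02272
  C          -2.037    -6.111     2.037
  E       5.3607e-06     2.137      2.06
  solve Keq expr → x = 2.037; check Q = 3.9370e+04
Then change container volume by factor 0.5 (V_new/V_old).
Step 2:
                  L         X         C
  I       1.0721e-05     4.274     4.119
  C       -9.3811e-06 -2.8143e-05 9.3811e-06
  E       1.3402e-06     4.274     4.119
  solve Keq expr → x = 9.3811e-06; check Q = 3.9370e+04

x = 9.3811e-06 M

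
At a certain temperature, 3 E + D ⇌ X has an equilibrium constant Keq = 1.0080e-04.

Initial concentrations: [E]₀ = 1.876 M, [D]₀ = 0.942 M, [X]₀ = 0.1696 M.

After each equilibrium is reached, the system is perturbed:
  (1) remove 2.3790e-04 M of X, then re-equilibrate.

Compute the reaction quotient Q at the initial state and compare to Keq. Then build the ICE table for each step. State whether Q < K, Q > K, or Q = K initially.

Q₀ = 0.02727; Q > K (proceeds reverse)

Q₀ = 0.02727 vs Keq = 1.0080e-04 ⇒ Q>K, reverse
Step 1:
                  E         D         X
  Initial     1.876     0.942    0.1696
  Change     0.5043    0.1681   -0.1681
  Equil        2.38      1.11  0.001509
  solve Keq expr → x = -0.1681; check Q = 1.0080e-04
Then remove 2.3790e-04 M of X.
Step 2:
                  E         D         X
  Initial      2.38      1.11  0.001271
  Change  -7.0870e-04 -2.3623e-04 2.3623e-04
  Equil        2.38      1.11  0.001507
  solve Keq expr → x = 2.3623e-04; check Q = 1.0080e-04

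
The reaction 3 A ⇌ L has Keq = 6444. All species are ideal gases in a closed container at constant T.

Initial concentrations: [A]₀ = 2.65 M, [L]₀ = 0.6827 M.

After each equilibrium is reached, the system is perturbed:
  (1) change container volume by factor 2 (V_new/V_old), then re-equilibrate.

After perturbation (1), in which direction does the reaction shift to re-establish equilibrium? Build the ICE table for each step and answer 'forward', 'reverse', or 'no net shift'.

Q₀ = 0.03669 vs Keq = 6444 ⇒ Q<K, forward
Step 1:
                    A           L
  init           2.65      0.6827
  Δ            -2.588      0.8626
  eq          0.06213       1.545
  solve Keq expr → x = 0.8626; check Q = 6444
Then change container volume by factor 2 (V_new/V_old).
Step 2:
                    A           L
  init        0.03106      0.7727
  Δ           0.01812   -0.006039
  eq          0.04918      0.7666
  solve Keq expr → x = -0.006039; check Q = 6444

Direction: reverse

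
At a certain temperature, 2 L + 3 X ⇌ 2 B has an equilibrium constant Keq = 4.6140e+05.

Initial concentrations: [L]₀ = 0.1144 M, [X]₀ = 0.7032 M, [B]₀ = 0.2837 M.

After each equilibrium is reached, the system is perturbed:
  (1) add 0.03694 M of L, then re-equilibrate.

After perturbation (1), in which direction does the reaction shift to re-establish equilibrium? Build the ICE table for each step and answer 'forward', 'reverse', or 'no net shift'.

Q₀ = 17.69 vs Keq = 4.6140e+05 ⇒ Q<K, forward
Step 1:
                    L           X           B
  init         0.1144      0.7032      0.2837
  Δ           -0.1129     -0.1694      0.1129
  eq         0.001497      0.5338      0.3966
  solve Keq expr → x = 0.05645; check Q = 4.6140e+05
Then add 0.03694 M of L.
Step 2:
                    L           X           B
  init        0.03844      0.5338      0.3966
  Δ          -0.03651    -0.05477     0.03651
  eq         0.001923      0.4791      0.4331
  solve Keq expr → x = 0.01826; check Q = 4.6140e+05

Direction: forward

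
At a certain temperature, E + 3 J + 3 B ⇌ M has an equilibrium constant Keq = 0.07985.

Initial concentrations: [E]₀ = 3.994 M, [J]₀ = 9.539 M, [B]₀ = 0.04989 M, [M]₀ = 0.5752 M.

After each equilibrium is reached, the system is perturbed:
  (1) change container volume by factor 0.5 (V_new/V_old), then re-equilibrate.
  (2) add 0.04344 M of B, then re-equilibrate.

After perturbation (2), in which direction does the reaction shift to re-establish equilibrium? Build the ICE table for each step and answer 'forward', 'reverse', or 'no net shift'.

Q₀ = 1.336 vs Keq = 0.07985 ⇒ Q>K, reverse
Step 1:
                   E          J          B          M
  init         3.994      9.539    0.04989     0.5752
  Δ          0.02487    0.07462    0.07462   -0.02487
  eq           4.019      9.614     0.1245     0.5503
  solve Keq expr → x = -0.02487; check Q = 0.07985
Then change container volume by factor 0.5 (V_new/V_old).
Step 2:
                   E          J          B          M
  init         8.038      19.23      0.249      1.101
  Δ         -0.06161    -0.1848    -0.1848    0.06161
  eq           7.976      19.04    0.06417      1.162
  solve Keq expr → x = 0.06161; check Q = 0.07985
Then add 0.04344 M of B.
Step 3:
                   E          J          B          M
  init         7.976      19.04     0.1076      1.162
  Δ         -0.01433   -0.04299   -0.04299    0.01433
  eq           7.962         19    0.06462      1.177
  solve Keq expr → x = 0.01433; check Q = 0.07985

Direction: forward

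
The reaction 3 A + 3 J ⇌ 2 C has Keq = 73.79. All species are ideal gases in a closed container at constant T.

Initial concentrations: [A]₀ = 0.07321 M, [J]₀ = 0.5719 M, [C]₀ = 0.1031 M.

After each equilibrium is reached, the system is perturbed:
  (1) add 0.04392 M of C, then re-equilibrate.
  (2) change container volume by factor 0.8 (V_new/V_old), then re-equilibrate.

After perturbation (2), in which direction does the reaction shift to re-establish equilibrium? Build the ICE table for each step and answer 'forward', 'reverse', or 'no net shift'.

Direction: forward

Q₀ = 144.8 vs Keq = 73.79 ⇒ Q>K, reverse
Step 1:
                  A         J         C
  I         0.07321    0.5719    0.1031
  C         0.01191   0.01191  -0.00794
  E         0.08512    0.5838   0.09516
  solve Keq expr → x = -0.00397; check Q = 73.79
Then add 0.04392 M of C.
Step 2:
                  A         J         C
  I         0.08512    0.5838    0.1391
  C         0.01603   0.01603  -0.01069
  E          0.1012    0.5998    0.1284
  solve Keq expr → x = -0.005345; check Q = 73.79
Then change container volume by factor 0.8 (V_new/V_old).
Step 3:
                  A         J         C
  I          0.1264    0.7498    0.1605
  C        -0.02335  -0.02335   0.01557
  E          0.1031    0.7265    0.1761
  solve Keq expr → x = 0.007784; check Q = 73.79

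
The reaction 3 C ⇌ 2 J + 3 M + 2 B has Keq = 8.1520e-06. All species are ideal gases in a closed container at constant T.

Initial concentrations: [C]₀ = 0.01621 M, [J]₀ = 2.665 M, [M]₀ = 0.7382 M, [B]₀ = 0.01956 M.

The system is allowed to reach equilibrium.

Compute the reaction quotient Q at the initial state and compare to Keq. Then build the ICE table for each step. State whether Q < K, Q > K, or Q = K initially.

Q₀ = 256.6 vs Keq = 8.1520e-06 ⇒ Q>K, reverse
Step 1:
                    C           J           M           B
  I           0.01621       2.665      0.7382     0.01956
  C           0.02931    -0.01954    -0.02931    -0.01954
  E           0.04552       2.645      0.7089  1.7564e-05
  solve Keq expr → x = -0.009771; check Q = 8.1520e-06

Q₀ = 256.6; Q > K (proceeds reverse)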